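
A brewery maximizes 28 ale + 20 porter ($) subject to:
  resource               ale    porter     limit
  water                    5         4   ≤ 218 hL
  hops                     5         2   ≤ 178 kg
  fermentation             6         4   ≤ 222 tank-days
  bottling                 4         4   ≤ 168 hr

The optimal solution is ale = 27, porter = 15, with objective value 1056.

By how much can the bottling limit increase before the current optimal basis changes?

Binding constraints: fermentation, bottling. The basis is B = [[6,4],[4,4]] with det 8.
Per unit increase in bottling, x* moves by d = (-0.5, 0.75).
The basis stays optimal until water becomes binding; allowable increase = 46 hr.

46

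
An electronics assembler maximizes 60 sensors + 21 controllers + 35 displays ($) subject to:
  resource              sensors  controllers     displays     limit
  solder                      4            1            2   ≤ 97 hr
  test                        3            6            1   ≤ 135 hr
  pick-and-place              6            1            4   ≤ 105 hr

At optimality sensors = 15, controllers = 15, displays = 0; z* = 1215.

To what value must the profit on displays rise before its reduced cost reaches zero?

38

At the optimum: solder uses 75 of 97 (slack = 22); test uses 135 of 135 (binding); pick-and-place uses 105 of 105 (binding).
By complementary slackness, y = 0 for the non-binding constraint.
Dual feasibility on the basic columns requires 3·y_test + 6·y_pick-and-place = 60, 6·y_test + 1·y_pick-and-place = 21.
→ y_test = 2 and y_pick-and-place = 9.
displays enters the basis when its profit ≥ yᵀa₃ = 2·1 + 9·4 = 38.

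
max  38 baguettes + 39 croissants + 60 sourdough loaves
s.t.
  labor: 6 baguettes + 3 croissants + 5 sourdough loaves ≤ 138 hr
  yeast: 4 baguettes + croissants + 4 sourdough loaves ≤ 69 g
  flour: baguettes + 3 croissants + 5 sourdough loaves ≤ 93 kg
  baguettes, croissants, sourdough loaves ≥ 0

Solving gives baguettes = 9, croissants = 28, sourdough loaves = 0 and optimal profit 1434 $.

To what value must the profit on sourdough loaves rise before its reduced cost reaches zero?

Check each constraint at x*: labor 138/138 (tight); yeast 64/69 (slack 5); flour 93/93 (tight).
By complementary slackness, y = 0 for the non-binding constraint.
The binding rows give the dual system: 6·y_labor + 1·y_flour = 38 and 3·y_labor + 3·y_flour = 39.
→ y_labor = 5 and y_flour = 8.
sourdough loaves enters the basis when its profit ≥ yᵀa₃ = 5·5 + 8·5 = 65.

65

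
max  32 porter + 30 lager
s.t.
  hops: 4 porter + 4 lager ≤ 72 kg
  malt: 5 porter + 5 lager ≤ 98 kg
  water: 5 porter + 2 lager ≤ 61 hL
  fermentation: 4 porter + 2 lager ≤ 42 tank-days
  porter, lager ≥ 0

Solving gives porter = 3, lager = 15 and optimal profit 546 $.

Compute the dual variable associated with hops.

7

At the optimum: hops uses 72 of 72 (binding); malt uses 90 of 98 (slack = 8); water uses 45 of 61 (slack = 16); fermentation uses 42 of 42 (binding).
Since malt, water are not tight, their duals are 0.
The binding rows give the dual system: 4·y_hops + 4·y_fermentation = 32 and 4·y_hops + 2·y_fermentation = 30.
Solving: y_hops = 7, y_fermentation = 1.
Shadow price of hops = 7.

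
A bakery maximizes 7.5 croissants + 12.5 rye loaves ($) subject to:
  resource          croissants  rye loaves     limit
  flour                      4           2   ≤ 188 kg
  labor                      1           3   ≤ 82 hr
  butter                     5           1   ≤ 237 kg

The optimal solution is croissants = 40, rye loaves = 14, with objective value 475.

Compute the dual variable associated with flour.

1

Check each constraint at x*: flour 188/188 (tight); labor 82/82 (tight); butter 214/237 (slack 23).
By complementary slackness, y = 0 for the non-binding constraint.
The binding rows give the dual system: 4·y_flour + 1·y_labor = 7.5 and 2·y_flour + 3·y_labor = 12.5.
→ y_flour = 1 and y_labor = 3.5.
Shadow price of flour = 1.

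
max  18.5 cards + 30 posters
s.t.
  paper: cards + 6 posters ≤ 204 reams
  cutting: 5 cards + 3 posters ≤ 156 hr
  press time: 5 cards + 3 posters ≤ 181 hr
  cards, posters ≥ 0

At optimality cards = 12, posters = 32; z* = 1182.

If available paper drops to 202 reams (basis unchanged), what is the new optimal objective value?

1175

Binding: paper and cutting. Non-binding: press time (25 unused).
By complementary slackness, y = 0 for the non-binding constraint.
From A_Bᵀ y = c: 1·y_paper + 5·y_cutting = 18.5; 6·y_paper + 3·y_cutting = 30.
Solving: y_paper = 3.5, y_cutting = 3.
Δz = y_paper·Δb = 3.5 × (-2) = -7, so new z* = 1182 − 7 = 1175.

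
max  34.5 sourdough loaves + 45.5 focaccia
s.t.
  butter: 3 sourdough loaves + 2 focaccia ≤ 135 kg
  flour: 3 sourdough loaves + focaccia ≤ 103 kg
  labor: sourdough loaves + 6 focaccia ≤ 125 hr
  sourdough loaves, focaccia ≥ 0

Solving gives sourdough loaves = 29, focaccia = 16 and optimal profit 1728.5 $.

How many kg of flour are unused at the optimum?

flour used = 3·29 + 1·16 = 103; slack = 103 − 103 = 0.

0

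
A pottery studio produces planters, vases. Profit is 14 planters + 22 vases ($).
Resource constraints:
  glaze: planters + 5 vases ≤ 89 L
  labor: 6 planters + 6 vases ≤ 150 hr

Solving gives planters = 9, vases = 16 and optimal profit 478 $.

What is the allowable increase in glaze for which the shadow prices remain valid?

Binding constraints: glaze, labor. The basis is B = [[1,5],[6,6]] with det -24.
Per unit increase in glaze, x* moves by d = (-0.25, 0.25).
The basis stays optimal until planters reaches 0; allowable increase = 36 L.

36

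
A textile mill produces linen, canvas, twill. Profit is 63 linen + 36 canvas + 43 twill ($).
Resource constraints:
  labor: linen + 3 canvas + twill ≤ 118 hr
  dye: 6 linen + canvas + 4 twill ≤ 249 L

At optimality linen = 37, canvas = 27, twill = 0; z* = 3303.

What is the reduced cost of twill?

-2

At the optimum: labor uses 118 of 118 (binding); dye uses 249 of 249 (binding).
From A_Bᵀ y = c: 1·y_labor + 6·y_dye = 63; 3·y_labor + 1·y_dye = 36.
Solving: y_labor = 9, y_dye = 9.
Reduced cost of twill: c₃ − yᵀa₃ = 43 − (9·1 + 9·4) = 43 − 45 = -2.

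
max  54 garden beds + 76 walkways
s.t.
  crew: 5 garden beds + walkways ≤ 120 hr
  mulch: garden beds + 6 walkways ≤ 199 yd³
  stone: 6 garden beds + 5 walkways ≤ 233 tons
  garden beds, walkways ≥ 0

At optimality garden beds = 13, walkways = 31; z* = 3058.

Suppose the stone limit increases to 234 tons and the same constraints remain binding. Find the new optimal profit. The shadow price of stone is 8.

3066

Δb = 1, so new z* = 3058 + (8)·(1) = 3058 + 8 = 3066.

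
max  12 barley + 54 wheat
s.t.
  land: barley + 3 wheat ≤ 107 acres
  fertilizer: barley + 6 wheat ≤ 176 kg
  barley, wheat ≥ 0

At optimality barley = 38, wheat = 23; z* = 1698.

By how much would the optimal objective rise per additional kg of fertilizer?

Check each constraint at x*: land 107/107 (tight); fertilizer 176/176 (tight).
The binding rows give the dual system: 1·y_land + 1·y_fertilizer = 12 and 3·y_land + 6·y_fertilizer = 54.
This yields shadow prices y_land = 6, y_fertilizer = 6.
Shadow price of fertilizer = 6.

6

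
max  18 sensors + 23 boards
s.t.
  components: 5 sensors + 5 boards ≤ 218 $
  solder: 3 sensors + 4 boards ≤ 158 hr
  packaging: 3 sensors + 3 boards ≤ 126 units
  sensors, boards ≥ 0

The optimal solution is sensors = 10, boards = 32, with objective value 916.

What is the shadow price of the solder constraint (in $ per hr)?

5

Binding: solder and packaging. Non-binding: components (8 unused).
Slack constraints have shadow price 0 (complementary slackness).
From A_Bᵀ y = c: 3·y_solder + 3·y_packaging = 18; 4·y_solder + 3·y_packaging = 23.
→ y_solder = 5 and y_packaging = 1.
Shadow price of solder = 5.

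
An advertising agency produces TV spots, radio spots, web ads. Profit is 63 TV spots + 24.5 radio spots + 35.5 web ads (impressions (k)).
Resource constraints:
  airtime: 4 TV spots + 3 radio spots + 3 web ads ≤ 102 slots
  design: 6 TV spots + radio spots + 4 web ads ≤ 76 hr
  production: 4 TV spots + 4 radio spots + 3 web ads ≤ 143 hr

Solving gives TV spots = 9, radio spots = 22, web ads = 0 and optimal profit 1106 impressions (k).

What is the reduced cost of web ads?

-8.5

Binding: airtime and design. Non-binding: production (19 unused).
Slack constraints have shadow price 0 (complementary slackness).
Dual feasibility on the basic columns requires 4·y_airtime + 6·y_design = 63, 3·y_airtime + 1·y_design = 24.5.
This yields shadow prices y_airtime = 6, y_design = 6.5.
Reduced cost of web ads: c₃ − yᵀa₃ = 35.5 − (6·3 + 6.5·4) = 35.5 − 44 = -8.5.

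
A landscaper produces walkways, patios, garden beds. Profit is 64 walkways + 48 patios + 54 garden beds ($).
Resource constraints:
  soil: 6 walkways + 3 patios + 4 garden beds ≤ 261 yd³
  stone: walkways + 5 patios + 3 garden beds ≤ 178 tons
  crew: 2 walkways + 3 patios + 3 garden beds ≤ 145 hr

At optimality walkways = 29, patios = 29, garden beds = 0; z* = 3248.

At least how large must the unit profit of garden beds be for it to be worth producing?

Binding: soil and crew. Non-binding: stone (4 unused).
By complementary slackness, y = 0 for the non-binding constraint.
Dual feasibility on the basic columns requires 6·y_soil + 2·y_crew = 64, 3·y_soil + 3·y_crew = 48.
→ y_soil = 8 and y_crew = 8.
garden beds enters the basis when its profit ≥ yᵀa₃ = 8·4 + 8·3 = 56.

56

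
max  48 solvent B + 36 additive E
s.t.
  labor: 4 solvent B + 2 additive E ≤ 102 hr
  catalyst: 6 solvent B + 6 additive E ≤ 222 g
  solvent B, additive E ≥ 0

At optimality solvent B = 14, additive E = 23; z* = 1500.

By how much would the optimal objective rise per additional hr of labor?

6

At the optimum: labor uses 102 of 102 (binding); catalyst uses 222 of 222 (binding).
From A_Bᵀ y = c: 4·y_labor + 6·y_catalyst = 48; 2·y_labor + 6·y_catalyst = 36.
→ y_labor = 6 and y_catalyst = 4.
Shadow price of labor = 6.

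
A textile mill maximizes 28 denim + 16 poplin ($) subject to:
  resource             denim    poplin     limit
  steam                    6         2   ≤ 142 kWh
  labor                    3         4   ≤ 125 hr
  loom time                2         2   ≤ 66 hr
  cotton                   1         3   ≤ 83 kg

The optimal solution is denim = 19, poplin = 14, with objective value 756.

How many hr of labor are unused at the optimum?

12

labor used = 3·19 + 4·14 = 113; slack = 125 − 113 = 12.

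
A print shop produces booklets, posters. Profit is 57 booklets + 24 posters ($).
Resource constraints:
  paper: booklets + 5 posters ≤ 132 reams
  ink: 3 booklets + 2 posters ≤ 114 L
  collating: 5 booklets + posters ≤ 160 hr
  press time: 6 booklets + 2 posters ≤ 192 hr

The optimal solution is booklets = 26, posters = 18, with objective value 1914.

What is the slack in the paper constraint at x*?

paper used = 1·26 + 5·18 = 116; slack = 132 − 116 = 16.

16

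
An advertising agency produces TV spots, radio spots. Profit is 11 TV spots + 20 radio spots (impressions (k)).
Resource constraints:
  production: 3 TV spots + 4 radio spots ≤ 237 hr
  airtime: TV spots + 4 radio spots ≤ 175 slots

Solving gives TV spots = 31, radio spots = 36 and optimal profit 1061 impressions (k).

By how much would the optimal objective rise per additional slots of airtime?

At the optimum: production uses 237 of 237 (binding); airtime uses 175 of 175 (binding).
From A_Bᵀ y = c: 3·y_production + 1·y_airtime = 11; 4·y_production + 4·y_airtime = 20.
→ y_production = 3 and y_airtime = 2.
Shadow price of airtime = 2.

2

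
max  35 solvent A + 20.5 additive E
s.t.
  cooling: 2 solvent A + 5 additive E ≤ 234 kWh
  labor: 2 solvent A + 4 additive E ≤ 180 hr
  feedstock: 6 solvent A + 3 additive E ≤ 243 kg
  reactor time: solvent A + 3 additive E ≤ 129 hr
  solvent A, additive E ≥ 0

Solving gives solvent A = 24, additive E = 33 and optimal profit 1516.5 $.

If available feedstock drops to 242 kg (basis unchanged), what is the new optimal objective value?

Binding: labor and feedstock. Non-binding: cooling (21 unused), reactor time (6 unused).
Since cooling, reactor time are not tight, their duals are 0.
Dual feasibility on the basic columns requires 2·y_labor + 6·y_feedstock = 35, 4·y_labor + 3·y_feedstock = 20.5.
This yields shadow prices y_labor = 1, y_feedstock = 5.5.
Δz = y_feedstock·Δb = 5.5 × (-1) = -5.5, so new z* = 1516.5 − 5.5 = 1511.

1511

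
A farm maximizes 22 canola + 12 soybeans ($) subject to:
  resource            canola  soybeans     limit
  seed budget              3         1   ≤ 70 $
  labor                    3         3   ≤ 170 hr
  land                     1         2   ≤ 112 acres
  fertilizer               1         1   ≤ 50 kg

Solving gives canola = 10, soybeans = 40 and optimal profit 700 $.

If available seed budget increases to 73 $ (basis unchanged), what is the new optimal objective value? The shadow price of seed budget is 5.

715

Δb = 3, so new z* = 700 + (5)·(3) = 700 + 15 = 715.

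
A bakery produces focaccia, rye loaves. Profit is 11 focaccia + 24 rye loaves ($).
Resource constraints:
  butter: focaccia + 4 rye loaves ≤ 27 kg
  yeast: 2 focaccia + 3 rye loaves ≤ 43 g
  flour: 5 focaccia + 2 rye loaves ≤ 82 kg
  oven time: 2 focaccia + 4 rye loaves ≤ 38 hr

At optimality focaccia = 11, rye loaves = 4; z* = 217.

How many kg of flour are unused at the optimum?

19

flour used = 5·11 + 2·4 = 63; slack = 82 − 63 = 19.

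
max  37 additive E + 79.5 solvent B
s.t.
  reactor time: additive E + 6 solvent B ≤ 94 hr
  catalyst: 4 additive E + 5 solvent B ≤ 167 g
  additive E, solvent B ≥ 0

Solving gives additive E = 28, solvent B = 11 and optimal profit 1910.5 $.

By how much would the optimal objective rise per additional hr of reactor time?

7

At the optimum: reactor time uses 94 of 94 (binding); catalyst uses 167 of 167 (binding).
Dual feasibility on the basic columns requires 1·y_reactor time + 4·y_catalyst = 37, 6·y_reactor time + 5·y_catalyst = 79.5.
Solving: y_reactor time = 7, y_catalyst = 7.5.
Shadow price of reactor time = 7.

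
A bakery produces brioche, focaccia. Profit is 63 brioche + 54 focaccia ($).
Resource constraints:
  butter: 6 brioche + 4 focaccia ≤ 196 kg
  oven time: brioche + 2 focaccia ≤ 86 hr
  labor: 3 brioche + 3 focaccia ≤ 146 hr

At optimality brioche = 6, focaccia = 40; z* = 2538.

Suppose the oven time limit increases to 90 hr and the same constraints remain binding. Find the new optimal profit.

2574

Binding: butter and oven time. Non-binding: labor (8 unused).
Since labor is not tight, its dual is 0.
Dual feasibility on the basic columns requires 6·y_butter + 1·y_oven time = 63, 4·y_butter + 2·y_oven time = 54.
Solving: y_butter = 9, y_oven time = 9.
Δz = y_oven time·Δb = 9 × (4) = 36, so new z* = 2538 + 36 = 2574.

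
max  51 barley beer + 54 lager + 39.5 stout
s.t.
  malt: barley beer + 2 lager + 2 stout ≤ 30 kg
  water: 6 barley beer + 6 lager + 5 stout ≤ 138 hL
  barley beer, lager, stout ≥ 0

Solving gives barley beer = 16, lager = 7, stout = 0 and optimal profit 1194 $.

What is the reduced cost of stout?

Both malt and water are binding at x*.
The binding rows give the dual system: 1·y_malt + 6·y_water = 51 and 2·y_malt + 6·y_water = 54.
Solving: y_malt = 3, y_water = 8.
Reduced cost of stout: c₃ − yᵀa₃ = 39.5 − (3·2 + 8·5) = 39.5 − 46 = -6.5.

-6.5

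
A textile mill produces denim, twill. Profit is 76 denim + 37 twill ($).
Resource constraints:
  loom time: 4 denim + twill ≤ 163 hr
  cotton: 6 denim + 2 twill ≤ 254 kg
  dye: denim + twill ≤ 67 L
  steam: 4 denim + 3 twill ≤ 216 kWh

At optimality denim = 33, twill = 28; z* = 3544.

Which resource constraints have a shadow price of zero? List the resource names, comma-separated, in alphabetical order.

dye, loom time

loom time: 160/163 (slack 3)
cotton: 254/254 (binding)
dye: 61/67 (slack 6)
steam: 216/216 (binding)
By complementary slackness, a constraint with positive slack has shadow price 0 → dye, loom time.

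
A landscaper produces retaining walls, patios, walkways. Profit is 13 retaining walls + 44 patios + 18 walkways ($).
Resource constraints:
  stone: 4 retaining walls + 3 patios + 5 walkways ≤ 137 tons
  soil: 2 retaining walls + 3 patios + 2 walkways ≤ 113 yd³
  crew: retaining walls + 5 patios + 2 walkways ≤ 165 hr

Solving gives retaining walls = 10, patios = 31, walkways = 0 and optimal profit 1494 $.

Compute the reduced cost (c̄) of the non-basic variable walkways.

-2

At the optimum: stone uses 133 of 137 (slack = 4); soil uses 113 of 113 (binding); crew uses 165 of 165 (binding).
By complementary slackness, y = 0 for the non-binding constraint.
From A_Bᵀ y = c: 2·y_soil + 1·y_crew = 13; 3·y_soil + 5·y_crew = 44.
→ y_soil = 3 and y_crew = 7.
Reduced cost of walkways: c₃ − yᵀa₃ = 18 − (3·2 + 7·2) = 18 − 20 = -2.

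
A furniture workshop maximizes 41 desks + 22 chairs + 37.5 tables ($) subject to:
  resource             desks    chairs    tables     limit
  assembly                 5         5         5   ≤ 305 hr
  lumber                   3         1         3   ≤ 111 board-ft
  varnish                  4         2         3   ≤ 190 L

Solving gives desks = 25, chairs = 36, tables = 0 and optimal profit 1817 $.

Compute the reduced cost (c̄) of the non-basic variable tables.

-3.5

At the optimum: assembly uses 305 of 305 (binding); lumber uses 111 of 111 (binding); varnish uses 172 of 190 (slack = 18).
Slack constraints have shadow price 0 (complementary slackness).
From A_Bᵀ y = c: 5·y_assembly + 3·y_lumber = 41; 5·y_assembly + 1·y_lumber = 22.
This yields shadow prices y_assembly = 2.5, y_lumber = 9.5.
Reduced cost of tables: c₃ − yᵀa₃ = 37.5 − (2.5·5 + 9.5·3) = 37.5 − 41 = -3.5.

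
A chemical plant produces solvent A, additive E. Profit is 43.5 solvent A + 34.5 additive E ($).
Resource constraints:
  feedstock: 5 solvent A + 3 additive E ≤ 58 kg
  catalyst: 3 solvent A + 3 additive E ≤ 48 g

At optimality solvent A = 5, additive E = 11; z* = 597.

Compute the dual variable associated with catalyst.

7

Both feedstock and catalyst are binding at x*.
Dual feasibility on the basic columns requires 5·y_feedstock + 3·y_catalyst = 43.5, 3·y_feedstock + 3·y_catalyst = 34.5.
→ y_feedstock = 4.5 and y_catalyst = 7.
Shadow price of catalyst = 7.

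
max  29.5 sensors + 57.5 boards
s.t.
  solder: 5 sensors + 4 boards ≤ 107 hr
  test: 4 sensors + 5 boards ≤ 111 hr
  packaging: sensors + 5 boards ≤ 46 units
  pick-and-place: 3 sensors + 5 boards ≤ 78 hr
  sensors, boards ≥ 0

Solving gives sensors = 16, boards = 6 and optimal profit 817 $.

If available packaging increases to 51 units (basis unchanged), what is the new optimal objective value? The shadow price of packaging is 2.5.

Δb = 5, so new z* = 817 + (2.5)·(5) = 817 + 12.5 = 829.5.

829.5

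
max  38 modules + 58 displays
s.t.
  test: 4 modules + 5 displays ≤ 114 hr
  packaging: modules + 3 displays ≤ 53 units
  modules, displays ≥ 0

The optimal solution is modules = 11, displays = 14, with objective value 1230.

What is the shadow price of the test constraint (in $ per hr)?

8

Both test and packaging are binding at x*.
Dual feasibility on the basic columns requires 4·y_test + 1·y_packaging = 38, 5·y_test + 3·y_packaging = 58.
→ y_test = 8 and y_packaging = 6.
Shadow price of test = 8.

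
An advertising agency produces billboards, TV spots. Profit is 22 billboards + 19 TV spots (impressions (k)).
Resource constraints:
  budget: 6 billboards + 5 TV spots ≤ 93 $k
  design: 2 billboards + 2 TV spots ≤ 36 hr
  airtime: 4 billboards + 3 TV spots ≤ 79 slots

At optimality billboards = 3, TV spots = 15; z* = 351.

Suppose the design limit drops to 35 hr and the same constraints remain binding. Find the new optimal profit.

349

Binding: budget and design. Non-binding: airtime (22 unused).
By complementary slackness, y = 0 for the non-binding constraint.
The binding rows give the dual system: 6·y_budget + 2·y_design = 22 and 5·y_budget + 2·y_design = 19.
→ y_budget = 3 and y_design = 2.
Δz = y_design·Δb = 2 × (-1) = -2, so new z* = 351 − 2 = 349.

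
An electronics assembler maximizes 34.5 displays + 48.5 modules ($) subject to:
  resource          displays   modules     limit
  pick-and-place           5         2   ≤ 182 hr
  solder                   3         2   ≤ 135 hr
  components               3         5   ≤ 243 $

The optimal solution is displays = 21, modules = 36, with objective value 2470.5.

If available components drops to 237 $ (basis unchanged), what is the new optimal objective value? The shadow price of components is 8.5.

2419.5

Δb = -6, so new z* = 2470.5 + (8.5)·(-6) = 2470.5 − 51 = 2419.5.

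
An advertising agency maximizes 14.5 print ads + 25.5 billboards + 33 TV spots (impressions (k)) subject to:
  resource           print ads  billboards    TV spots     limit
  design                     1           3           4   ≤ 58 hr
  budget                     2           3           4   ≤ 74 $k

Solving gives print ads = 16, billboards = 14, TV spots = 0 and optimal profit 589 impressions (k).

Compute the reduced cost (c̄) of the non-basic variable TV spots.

Both design and budget are binding at x*.
The binding rows give the dual system: 1·y_design + 2·y_budget = 14.5 and 3·y_design + 3·y_budget = 25.5.
→ y_design = 2.5 and y_budget = 6.
Reduced cost of TV spots: c₃ − yᵀa₃ = 33 − (2.5·4 + 6·4) = 33 − 34 = -1.

-1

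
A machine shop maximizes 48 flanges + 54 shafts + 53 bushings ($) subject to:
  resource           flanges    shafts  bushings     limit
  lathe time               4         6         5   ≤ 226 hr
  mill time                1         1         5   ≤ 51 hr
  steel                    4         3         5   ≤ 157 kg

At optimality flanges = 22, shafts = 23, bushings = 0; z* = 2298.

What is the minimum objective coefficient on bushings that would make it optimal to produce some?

At the optimum: lathe time uses 226 of 226 (binding); mill time uses 45 of 51 (slack = 6); steel uses 157 of 157 (binding).
Slack constraints have shadow price 0 (complementary slackness).
From A_Bᵀ y = c: 4·y_lathe time + 4·y_steel = 48; 6·y_lathe time + 3·y_steel = 54.
This yields shadow prices y_lathe time = 6, y_steel = 6.
bushings enters the basis when its profit ≥ yᵀa₃ = 6·5 + 6·5 = 60.

60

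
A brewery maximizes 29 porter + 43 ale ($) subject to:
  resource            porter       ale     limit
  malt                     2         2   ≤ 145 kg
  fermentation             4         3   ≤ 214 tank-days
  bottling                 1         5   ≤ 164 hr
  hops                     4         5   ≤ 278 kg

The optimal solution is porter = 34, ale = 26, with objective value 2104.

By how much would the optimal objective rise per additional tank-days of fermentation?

6

At the optimum: malt uses 120 of 145 (slack = 25); fermentation uses 214 of 214 (binding); bottling uses 164 of 164 (binding); hops uses 266 of 278 (slack = 12).
By complementary slackness, y = 0 for the non-binding constraints.
From A_Bᵀ y = c: 4·y_fermentation + 1·y_bottling = 29; 3·y_fermentation + 5·y_bottling = 43.
Solving: y_fermentation = 6, y_bottling = 5.
Shadow price of fermentation = 6.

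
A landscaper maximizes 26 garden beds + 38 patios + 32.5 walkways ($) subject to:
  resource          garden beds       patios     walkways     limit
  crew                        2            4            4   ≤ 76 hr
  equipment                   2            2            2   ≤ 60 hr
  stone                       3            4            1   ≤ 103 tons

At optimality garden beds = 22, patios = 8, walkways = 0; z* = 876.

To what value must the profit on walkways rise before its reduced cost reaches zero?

At the optimum: crew uses 76 of 76 (binding); equipment uses 60 of 60 (binding); stone uses 98 of 103 (slack = 5).
Slack constraints have shadow price 0 (complementary slackness).
Dual feasibility on the basic columns requires 2·y_crew + 2·y_equipment = 26, 4·y_crew + 2·y_equipment = 38.
This yields shadow prices y_crew = 6, y_equipment = 7.
walkways enters the basis when its profit ≥ yᵀa₃ = 6·4 + 7·2 = 38.

38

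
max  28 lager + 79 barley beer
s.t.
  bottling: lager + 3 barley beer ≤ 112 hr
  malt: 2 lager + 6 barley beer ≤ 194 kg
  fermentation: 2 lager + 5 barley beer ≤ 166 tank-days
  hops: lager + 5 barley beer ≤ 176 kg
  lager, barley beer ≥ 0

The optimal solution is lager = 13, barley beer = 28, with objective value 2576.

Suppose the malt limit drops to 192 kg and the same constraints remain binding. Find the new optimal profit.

At the optimum: bottling uses 97 of 112 (slack = 15); malt uses 194 of 194 (binding); fermentation uses 166 of 166 (binding); hops uses 153 of 176 (slack = 23).
Slack constraints have shadow price 0 (complementary slackness).
From A_Bᵀ y = c: 2·y_malt + 2·y_fermentation = 28; 6·y_malt + 5·y_fermentation = 79.
Solving: y_malt = 9, y_fermentation = 5.
Δz = y_malt·Δb = 9 × (-2) = -18, so new z* = 2576 − 18 = 2558.

2558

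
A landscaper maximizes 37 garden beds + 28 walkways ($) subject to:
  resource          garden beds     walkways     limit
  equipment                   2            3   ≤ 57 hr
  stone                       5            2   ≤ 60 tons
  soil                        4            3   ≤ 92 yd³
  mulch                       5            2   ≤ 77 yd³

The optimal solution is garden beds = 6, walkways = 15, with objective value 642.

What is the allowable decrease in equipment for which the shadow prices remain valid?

33

Binding constraints: equipment, stone. The basis is B = [[2,3],[5,2]] with det -11.
Per unit decrease in equipment, x* moves by d = (0.1818, -0.4545).
The basis stays optimal until walkways reaches 0; allowable decrease = 33 hr.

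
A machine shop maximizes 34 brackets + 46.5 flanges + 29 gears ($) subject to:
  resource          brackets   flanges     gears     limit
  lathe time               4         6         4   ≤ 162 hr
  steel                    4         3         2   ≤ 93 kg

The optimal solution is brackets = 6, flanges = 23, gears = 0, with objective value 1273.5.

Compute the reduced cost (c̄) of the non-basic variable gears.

-2

Check each constraint at x*: lathe time 162/162 (tight); steel 93/93 (tight).
From A_Bᵀ y = c: 4·y_lathe time + 4·y_steel = 34; 6·y_lathe time + 3·y_steel = 46.5.
Solving: y_lathe time = 7, y_steel = 1.5.
Reduced cost of gears: c₃ − yᵀa₃ = 29 − (7·4 + 1.5·2) = 29 − 31 = -2.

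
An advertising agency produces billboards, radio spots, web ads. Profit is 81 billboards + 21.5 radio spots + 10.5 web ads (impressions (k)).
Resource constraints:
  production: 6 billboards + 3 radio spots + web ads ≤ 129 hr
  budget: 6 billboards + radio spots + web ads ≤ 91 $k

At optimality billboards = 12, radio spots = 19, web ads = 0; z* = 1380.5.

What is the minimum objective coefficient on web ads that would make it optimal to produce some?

Both production and budget are binding at x*.
From A_Bᵀ y = c: 6·y_production + 6·y_budget = 81; 3·y_production + 1·y_budget = 21.5.
This yields shadow prices y_production = 4, y_budget = 9.5.
web ads enters the basis when its profit ≥ yᵀa₃ = 4·1 + 9.5·1 = 13.5.

13.5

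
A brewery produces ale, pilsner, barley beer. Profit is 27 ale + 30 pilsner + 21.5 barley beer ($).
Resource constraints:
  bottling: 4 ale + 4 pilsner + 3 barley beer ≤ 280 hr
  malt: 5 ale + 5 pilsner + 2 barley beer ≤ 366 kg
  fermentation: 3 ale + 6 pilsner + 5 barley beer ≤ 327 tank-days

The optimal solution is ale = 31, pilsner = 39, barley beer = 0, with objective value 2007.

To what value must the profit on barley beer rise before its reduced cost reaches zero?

23

Binding: bottling and fermentation. Non-binding: malt (16 unused).
Since malt is not tight, its dual is 0.
The binding rows give the dual system: 4·y_bottling + 3·y_fermentation = 27 and 4·y_bottling + 6·y_fermentation = 30.
This yields shadow prices y_bottling = 6, y_fermentation = 1.
barley beer enters the basis when its profit ≥ yᵀa₃ = 6·3 + 1·5 = 23.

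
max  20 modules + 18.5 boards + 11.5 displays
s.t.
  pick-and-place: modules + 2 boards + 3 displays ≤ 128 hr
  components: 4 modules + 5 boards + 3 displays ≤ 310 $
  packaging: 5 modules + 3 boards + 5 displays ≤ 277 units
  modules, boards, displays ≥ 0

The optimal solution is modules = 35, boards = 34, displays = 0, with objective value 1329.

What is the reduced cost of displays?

-6

At the optimum: pick-and-place uses 103 of 128 (slack = 25); components uses 310 of 310 (binding); packaging uses 277 of 277 (binding).
Slack constraints have shadow price 0 (complementary slackness).
From A_Bᵀ y = c: 4·y_components + 5·y_packaging = 20; 5·y_components + 3·y_packaging = 18.5.
This yields shadow prices y_components = 2.5, y_packaging = 2.
Reduced cost of displays: c₃ − yᵀa₃ = 11.5 − (2.5·3 + 2·5) = 11.5 − 17.5 = -6.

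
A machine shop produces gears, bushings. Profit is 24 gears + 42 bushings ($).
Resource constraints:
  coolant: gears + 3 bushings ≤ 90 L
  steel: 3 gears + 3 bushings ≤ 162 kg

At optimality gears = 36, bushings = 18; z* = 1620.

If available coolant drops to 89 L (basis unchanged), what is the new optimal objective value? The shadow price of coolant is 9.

1611

Δb = -1, so new z* = 1620 + (9)·(-1) = 1620 − 9 = 1611.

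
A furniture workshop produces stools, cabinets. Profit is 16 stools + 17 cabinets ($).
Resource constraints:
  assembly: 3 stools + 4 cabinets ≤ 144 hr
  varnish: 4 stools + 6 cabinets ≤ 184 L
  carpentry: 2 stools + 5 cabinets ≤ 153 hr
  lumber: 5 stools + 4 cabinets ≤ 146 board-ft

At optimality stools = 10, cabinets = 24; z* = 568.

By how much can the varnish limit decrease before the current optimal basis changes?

Binding constraints: varnish, lumber. The basis is B = [[4,6],[5,4]] with det -14.
Per unit decrease in varnish, x* moves by d = (0.2857, -0.3571).
The basis stays optimal until cabinets reaches 0; allowable decrease = 67.2 L.

67.2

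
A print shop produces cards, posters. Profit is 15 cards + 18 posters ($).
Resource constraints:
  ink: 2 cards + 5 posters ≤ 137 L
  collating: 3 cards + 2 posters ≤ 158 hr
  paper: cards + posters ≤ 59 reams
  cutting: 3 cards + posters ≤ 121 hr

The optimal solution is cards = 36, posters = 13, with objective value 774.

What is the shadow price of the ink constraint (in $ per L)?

3

At the optimum: ink uses 137 of 137 (binding); collating uses 134 of 158 (slack = 24); paper uses 49 of 59 (slack = 10); cutting uses 121 of 121 (binding).
By complementary slackness, y = 0 for the non-binding constraints.
Dual feasibility on the basic columns requires 2·y_ink + 3·y_cutting = 15, 5·y_ink + 1·y_cutting = 18.
This yields shadow prices y_ink = 3, y_cutting = 3.
Shadow price of ink = 3.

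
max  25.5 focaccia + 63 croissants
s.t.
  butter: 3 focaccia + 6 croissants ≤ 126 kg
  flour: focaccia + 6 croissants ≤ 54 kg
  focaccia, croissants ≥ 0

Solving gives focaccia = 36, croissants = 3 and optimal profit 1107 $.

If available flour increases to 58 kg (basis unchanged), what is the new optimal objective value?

Check each constraint at x*: butter 126/126 (tight); flour 54/54 (tight).
From A_Bᵀ y = c: 3·y_butter + 1·y_flour = 25.5; 6·y_butter + 6·y_flour = 63.
Solving: y_butter = 7.5, y_flour = 3.
Δz = y_flour·Δb = 3 × (4) = 12, so new z* = 1107 + 12 = 1119.

1119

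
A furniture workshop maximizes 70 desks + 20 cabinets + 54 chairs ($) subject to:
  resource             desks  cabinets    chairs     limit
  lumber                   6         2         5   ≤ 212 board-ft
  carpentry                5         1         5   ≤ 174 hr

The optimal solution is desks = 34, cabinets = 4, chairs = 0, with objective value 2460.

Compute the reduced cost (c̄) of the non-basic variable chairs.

-8.5

Check each constraint at x*: lumber 212/212 (tight); carpentry 174/174 (tight).
The binding rows give the dual system: 6·y_lumber + 5·y_carpentry = 70 and 2·y_lumber + 1·y_carpentry = 20.
→ y_lumber = 7.5 and y_carpentry = 5.
Reduced cost of chairs: c₃ − yᵀa₃ = 54 − (7.5·5 + 5·5) = 54 − 62.5 = -8.5.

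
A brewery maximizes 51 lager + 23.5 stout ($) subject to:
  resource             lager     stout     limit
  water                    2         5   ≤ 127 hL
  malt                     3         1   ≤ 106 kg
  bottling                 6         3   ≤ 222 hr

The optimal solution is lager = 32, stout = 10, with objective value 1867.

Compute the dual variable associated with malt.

4

Binding: malt and bottling. Non-binding: water (13 unused).
By complementary slackness, y = 0 for the non-binding constraint.
Dual feasibility on the basic columns requires 3·y_malt + 6·y_bottling = 51, 1·y_malt + 3·y_bottling = 23.5.
→ y_malt = 4 and y_bottling = 6.5.
Shadow price of malt = 4.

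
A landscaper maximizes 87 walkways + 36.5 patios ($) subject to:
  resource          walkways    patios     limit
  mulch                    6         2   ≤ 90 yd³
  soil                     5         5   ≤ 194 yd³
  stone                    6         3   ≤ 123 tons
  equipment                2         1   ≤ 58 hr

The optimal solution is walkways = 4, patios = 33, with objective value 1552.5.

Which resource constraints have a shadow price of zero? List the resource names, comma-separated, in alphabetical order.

equipment, soil

mulch: 90/90 (binding)
soil: 185/194 (slack 9)
stone: 123/123 (binding)
equipment: 41/58 (slack 17)
By complementary slackness, a constraint with positive slack has shadow price 0 → equipment, soil.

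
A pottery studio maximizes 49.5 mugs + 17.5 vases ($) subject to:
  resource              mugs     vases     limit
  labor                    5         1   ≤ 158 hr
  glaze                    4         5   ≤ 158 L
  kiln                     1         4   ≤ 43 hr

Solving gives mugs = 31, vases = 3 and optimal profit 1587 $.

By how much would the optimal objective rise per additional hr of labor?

9.5

Check each constraint at x*: labor 158/158 (tight); glaze 139/158 (slack 19); kiln 43/43 (tight).
By complementary slackness, y = 0 for the non-binding constraint.
From A_Bᵀ y = c: 5·y_labor + 1·y_kiln = 49.5; 1·y_labor + 4·y_kiln = 17.5.
Solving: y_labor = 9.5, y_kiln = 2.
Shadow price of labor = 9.5.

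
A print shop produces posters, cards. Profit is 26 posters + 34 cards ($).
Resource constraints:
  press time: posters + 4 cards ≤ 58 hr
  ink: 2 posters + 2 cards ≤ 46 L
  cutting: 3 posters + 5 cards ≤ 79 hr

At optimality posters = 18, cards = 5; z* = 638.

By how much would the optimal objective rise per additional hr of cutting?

Check each constraint at x*: press time 38/58 (slack 20); ink 46/46 (tight); cutting 79/79 (tight).
By complementary slackness, y = 0 for the non-binding constraint.
From A_Bᵀ y = c: 2·y_ink + 3·y_cutting = 26; 2·y_ink + 5·y_cutting = 34.
Solving: y_ink = 7, y_cutting = 4.
Shadow price of cutting = 4.

4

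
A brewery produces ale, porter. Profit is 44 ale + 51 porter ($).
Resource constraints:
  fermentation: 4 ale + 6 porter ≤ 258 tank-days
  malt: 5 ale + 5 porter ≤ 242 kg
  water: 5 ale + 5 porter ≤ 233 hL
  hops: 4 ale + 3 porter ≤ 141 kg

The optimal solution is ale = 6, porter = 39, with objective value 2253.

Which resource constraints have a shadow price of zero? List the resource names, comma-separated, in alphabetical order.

malt, water

fermentation: 258/258 (binding)
malt: 225/242 (slack 17)
water: 225/233 (slack 8)
hops: 141/141 (binding)
By complementary slackness, a constraint with positive slack has shadow price 0 → malt, water.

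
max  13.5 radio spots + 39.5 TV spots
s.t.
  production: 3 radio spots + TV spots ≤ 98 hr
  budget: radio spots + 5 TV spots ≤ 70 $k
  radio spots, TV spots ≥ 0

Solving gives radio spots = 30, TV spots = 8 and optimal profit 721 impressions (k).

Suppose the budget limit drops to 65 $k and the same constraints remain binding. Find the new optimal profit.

683.5

Both production and budget are binding at x*.
The binding rows give the dual system: 3·y_production + 1·y_budget = 13.5 and 1·y_production + 5·y_budget = 39.5.
This yields shadow prices y_production = 2, y_budget = 7.5.
Δz = y_budget·Δb = 7.5 × (-5) = -37.5, so new z* = 721 − 37.5 = 683.5.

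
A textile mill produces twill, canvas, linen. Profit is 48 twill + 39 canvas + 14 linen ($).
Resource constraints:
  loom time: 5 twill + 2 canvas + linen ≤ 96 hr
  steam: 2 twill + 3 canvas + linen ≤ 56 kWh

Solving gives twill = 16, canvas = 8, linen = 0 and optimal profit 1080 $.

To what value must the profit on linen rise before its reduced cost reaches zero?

15

At the optimum: loom time uses 96 of 96 (binding); steam uses 56 of 56 (binding).
Dual feasibility on the basic columns requires 5·y_loom time + 2·y_steam = 48, 2·y_loom time + 3·y_steam = 39.
Solving: y_loom time = 6, y_steam = 9.
linen enters the basis when its profit ≥ yᵀa₃ = 6·1 + 9·1 = 15.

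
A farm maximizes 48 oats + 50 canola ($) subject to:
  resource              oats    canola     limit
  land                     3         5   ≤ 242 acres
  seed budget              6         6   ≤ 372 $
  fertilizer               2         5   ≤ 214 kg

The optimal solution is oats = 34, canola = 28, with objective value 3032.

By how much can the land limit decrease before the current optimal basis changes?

56

Binding constraints: land, seed budget. The basis is B = [[3,5],[6,6]] with det -12.
Per unit decrease in land, x* moves by d = (0.5, -0.5).
The basis stays optimal until canola reaches 0; allowable decrease = 56 acres.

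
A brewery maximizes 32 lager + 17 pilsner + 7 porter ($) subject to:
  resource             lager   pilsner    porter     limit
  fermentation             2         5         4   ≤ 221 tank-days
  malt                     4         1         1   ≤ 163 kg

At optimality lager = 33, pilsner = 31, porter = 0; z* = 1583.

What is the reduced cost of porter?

Check each constraint at x*: fermentation 221/221 (tight); malt 163/163 (tight).
Dual feasibility on the basic columns requires 2·y_fermentation + 4·y_malt = 32, 5·y_fermentation + 1·y_malt = 17.
→ y_fermentation = 2 and y_malt = 7.
Reduced cost of porter: c₃ − yᵀa₃ = 7 − (2·4 + 7·1) = 7 − 15 = -8.

-8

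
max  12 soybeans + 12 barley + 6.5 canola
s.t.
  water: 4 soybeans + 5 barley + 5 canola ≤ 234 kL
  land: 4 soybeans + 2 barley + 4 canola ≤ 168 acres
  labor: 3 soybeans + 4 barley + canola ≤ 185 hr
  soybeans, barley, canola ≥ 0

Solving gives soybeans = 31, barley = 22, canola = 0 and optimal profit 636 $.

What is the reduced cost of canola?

Check each constraint at x*: water 234/234 (tight); land 168/168 (tight); labor 181/185 (slack 4).
Since labor is not tight, its dual is 0.
From A_Bᵀ y = c: 4·y_water + 4·y_land = 12; 5·y_water + 2·y_land = 12.
→ y_water = 2 and y_land = 1.
Reduced cost of canola: c₃ − yᵀa₃ = 6.5 − (2·5 + 1·4) = 6.5 − 14 = -7.5.

-7.5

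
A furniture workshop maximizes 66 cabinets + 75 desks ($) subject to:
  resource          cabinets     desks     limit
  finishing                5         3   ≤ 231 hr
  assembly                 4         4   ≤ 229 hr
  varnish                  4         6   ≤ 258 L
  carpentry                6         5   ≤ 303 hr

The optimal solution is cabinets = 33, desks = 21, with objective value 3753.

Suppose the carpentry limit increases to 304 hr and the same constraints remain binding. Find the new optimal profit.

3759

Binding: varnish and carpentry. Non-binding: finishing (3 unused), assembly (13 unused).
Slack constraints have shadow price 0 (complementary slackness).
From A_Bᵀ y = c: 4·y_varnish + 6·y_carpentry = 66; 6·y_varnish + 5·y_carpentry = 75.
This yields shadow prices y_varnish = 7.5, y_carpentry = 6.
Δz = y_carpentry·Δb = 6 × (1) = 6, so new z* = 3753 + 6 = 3759.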